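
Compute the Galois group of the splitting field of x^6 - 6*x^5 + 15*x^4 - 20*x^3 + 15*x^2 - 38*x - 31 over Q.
S_6 (also written S6)

The polynomial f is an irreducible sextic over Q, so G = Gal(f/Q) is one of the 16 transitive subgroups 6T1, ..., 6T16 of S_6. The discriminant of f is 53451941740544, which is not a perfect square, so G is not contained in A_6. The transitive groups of degree 6 not contained in A_6 are: C_6 (6T1, order 6), S_3 (6T2, order 6), D_6 (6T3, order 12), C_3 x S_3 (6T5, order 18), A_4 x C_2 (6T6, order 24), S_4 (6T8, order 24), S_3 x S_3 (6T9, order 36), S_4 x C_2 (6T11, order 48), (S_3 x S_3) : C_2 (6T13, order 72), PGL(2,5) (6T14, order 120), S_6 (6T16, order 720). By Dedekind's theorem, for a prime p not dividing disc(f) the degrees of the irreducible factors of f mod p form the cycle type of an element of G. Factoring f modulo the 3 such primes p <= 7 (skipping 2, which divides the discriminant), each new pattern first appears at: mod 3: f = (x^6 + x^3 + x + 2), pattern 6; mod 5: f = (x + 3)(x^5 + x^4 + 2x^3 + 4x^2 + 3x + 3), pattern 5+1; mod 7: f = (x^2 + 2x + 5)(x^4 + 6x^3 + 5x^2 + 3x + 5), pattern 4+2. No other pattern occurs in this range, so the set of observed cycle types is {6, 5+1, 4+2}. Among the candidates above, the only group containing elements of all these cycle types is S_6 (6T16); every other candidate lacks at least one of them. Hence G = S_6 (6T16), of order 720.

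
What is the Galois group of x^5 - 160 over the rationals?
F_20 (order 20)

The polynomial f is an irreducible quintic over Q, so G = Gal(f/Q) is a transitive subgroup of S_5: one of C_5 (5T1, order 5), D_5 (5T2, order 10), F_20 (5T3, order 20), A_5 (5T4, order 60) or S_5 (5T5, order 120). The discriminant of f is 2048000000000, which is not a perfect square, so G is not contained in A_5. The transitive groups of degree 5 not contained in A_5 are: F_20 (5T3, order 20), S_5 (5T5, order 120). By Dedekind's theorem, for a prime p not dividing disc(f) the degrees of the irreducible factors of f mod p form the cycle type of an element of G. Factoring f modulo the 18 such primes p <= 71 (skipping 2, 5, which divide the discriminant), each new pattern first appears at: mod 3: f = (x + 2)(x^4 + x^3 + x^2 + x + 1), pattern 4+1; mod 11: f = (x^5 + 5), pattern 5; mod 19: f = (x + 7)(x^2 + 3x + 11)(x^2 + 9x + 11), pattern 2+2+1; mod 31: f = (x + 3)(x + 6)(x + 12)(x + 17)(x + 24), pattern 1+1+1+1+1. No other pattern occurs in this range, so the set of observed cycle types is {4+1, 5, 2+2+1, 1+1+1+1+1}. The candidates containing elements of all these cycle types are F_20 (5T3) of order 20, S_5 (5T5) of order 120; the others are excluded. The observed types are precisely the cycle types that occur in F_20 (5T3). Each of the other remaining candidates has further cycle types, and by the Chebotarev density theorem the matching factorization patterns would occur for a proportion of primes equal to their share of the group: S_5 (5T5) additionally contains elements of type 3+2, 3+1+1, 2+1+1+1 (50 of its 120 elements, about 42% of primes). None of the 18 primes tested shows any such pattern (for each of these groups the chance of that is below 10^-4), which rules them out. Hence G = F_20 (5T3), of order 20.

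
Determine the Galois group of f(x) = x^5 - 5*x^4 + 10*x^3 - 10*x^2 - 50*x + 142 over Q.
A_5 (also written A5)

The polynomial f is an irreducible quintic over Q, so G = Gal(f/Q) is a transitive subgroup of S_5: one of C_5 (5T1, order 5), D_5 (5T2, order 10), F_20 (5T3, order 20), A_5 (5T4, order 60) or S_5 (5T5, order 120). The discriminant of f is 58564000000 = 242000^2, a perfect square, so G is contained in A_5. The transitive groups of degree 5 contained in A_5 are: C_5 (5T1, order 5), D_5 (5T2, order 10), A_5 (5T4, order 60). By Dedekind's theorem, for a prime p not dividing disc(f) the degrees of the irreducible factors of f mod p form the cycle type of an element of G. Factoring f modulo the 3 such primes p <= 13 (skipping 2, 5, 11, which divide the discriminant), each new pattern first appears at: mod 3: f = (x^5 + x^4 + x^3 + 2x^2 + x + 1), pattern 5; mod 13: f = (x + 5)(x + 7)(x^3 + 9x^2 + 10x + 10), pattern 3+1+1. No other pattern occurs in this range, so the set of observed cycle types is {5, 3+1+1}. Among the candidates above, the only group containing elements of all these cycle types is A_5 (5T4) — each of C_5 (5T1), D_5 (5T2) lacks at least one of them. Hence G = A_5 (5T4), of order 60.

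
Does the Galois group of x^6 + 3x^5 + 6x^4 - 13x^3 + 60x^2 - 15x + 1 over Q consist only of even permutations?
The polynomial is irreducible of degree 6 over Q. Its discriminant is -2225513070000, which is not a perfect square. A Galois group lies in the alternating group exactly when the discriminant is a square in Q, so the Galois group (S_3) is not contained in A_6.

No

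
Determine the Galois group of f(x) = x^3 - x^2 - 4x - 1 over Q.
C_3

The polynomial is an irreducible cubic over Q and its discriminant is 169 = 13^2, a perfect square. For an irreducible cubic, a square discriminant forces the Galois group to be A_3, the cyclic group of order 3.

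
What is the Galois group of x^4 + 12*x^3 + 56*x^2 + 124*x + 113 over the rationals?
V_4 (order 4)

The polynomial is an irreducible quartic over Q and its discriminant is 2304 = 48^2, a perfect square, so the Galois group is contained in A_4. The resolvent cubic y^3 - 56*y^2 + 1036*y - 6336 splits completely over Q, which gives the Klein four-group V_4.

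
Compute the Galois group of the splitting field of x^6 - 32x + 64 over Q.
S_6 (order 720)

The polynomial f is an irreducible sextic over Q, so G = Gal(f/Q) is one of the 16 transitive subgroups 6T1, ..., 6T16 of S_6. The discriminant of f is -46741055340544, which is not a perfect square, so G is not contained in A_6. The transitive groups of degree 6 not contained in A_6 are: C_6 (6T1, order 6), S_3 (6T2, order 6), D_6 (6T3, order 12), C_3 x S_3 (6T5, order 18), A_4 x C_2 (6T6, order 24), S_4 (6T8, order 24), S_3 x S_3 (6T9, order 36), S_4 x C_2 (6T11, order 48), (S_3 x S_3) : C_2 (6T13, order 72), PGL(2,5) (6T14, order 120), S_6 (6T16, order 720). By Dedekind's theorem, for a prime p not dividing disc(f) the degrees of the irreducible factors of f mod p form the cycle type of an element of G. Factoring f modulo the 3 such primes p <= 7 (skipping 2, which divides the discriminant), each new pattern first appears at: mod 3: f = (x + 2)(x^2 + 2x + 2)(x^3 + 2x^2 + x + 1), pattern 3+2+1; mod 5: f = (x^3 + x^2 + x + 3)(x^3 + 4x^2 + 3), pattern 3+3; mod 7: f = (x + 3)(x^5 + 4x^4 + 2x^3 + x^2 + 4x + 5), pattern 5+1. No other pattern occurs in this range, so the set of observed cycle types is {3+2+1, 3+3, 5+1}. Among the candidates above, the only group containing elements of all these cycle types is S_6 (6T16); every other candidate lacks at least one of them. Hence G = S_6 (6T16), of order 720.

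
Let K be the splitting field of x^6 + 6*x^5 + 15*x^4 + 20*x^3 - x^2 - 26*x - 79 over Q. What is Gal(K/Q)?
S_4 (order 24)

The polynomial f is an irreducible sextic over Q, so G = Gal(f/Q) is one of the 16 transitive subgroups 6T1, ..., 6T16 of S_6. The discriminant of f is 36352603193344 = 6029312^2, a perfect square, so G is contained in A_6. The transitive groups of degree 6 contained in A_6 are: A_4 (6T4, order 12), S_4 (6T7, order 24), (C_3 x C_3) : C_4 (6T10, order 36), PSL(2,5) (6T12, order 60), A_6 (6T15, order 360). By Dedekind's theorem, for a prime p not dividing disc(f) the degrees of the irreducible factors of f mod p form the cycle type of an element of G. Factoring f modulo the 79 such primes p <= 419 (skipping 2, 23, which divide the discriminant), each new pattern first appears at: mod 3: f = (x^3 + x^2 + x + 2)(x^3 + 2x^2 + 1), pattern 3+3; mod 5: f = (x^2 + 2x + 3)(x^4 + 4x^3 + 4x^2 + 2), pattern 4+2; mod 19: f = (x + 10)(x + 11)(x^2 + x + 3)(x^2 + 3x + 5), pattern 2+2+1+1; mod 223: f = (x + 33)(x + 68)(x + 110)(x + 115)(x + 157)(x + 192), pattern 1+1+1+1+1+1. No other pattern occurs in this range, so the set of observed cycle types is {3+3, 4+2, 2+2+1+1, 1+1+1+1+1+1}. The candidates containing elements of all these cycle types are S_4 (6T7) of order 24, (C_3 x C_3) : C_4 (6T10) of order 36, A_6 (6T15) of order 360; the others are excluded. The observed types are precisely the cycle types that occur in S_4 (6T7). Each of the other remaining candidates has further cycle types, and by the Chebotarev density theorem the matching factorization patterns would occur for a proportion of primes equal to their share of the group: (C_3 x C_3) : C_4 (6T10) additionally contains elements of type 3+1+1+1 (4 of its 36 elements, about 11% of primes); A_6 (6T15) additionally contains elements of type 5+1, 3+1+1+1 (184 of its 360 elements, about 51% of primes). None of the 79 primes tested shows any such pattern (for each of these groups the chance of that is below 10^-4), which rules them out. Hence G = S_4 (6T7), of order 24.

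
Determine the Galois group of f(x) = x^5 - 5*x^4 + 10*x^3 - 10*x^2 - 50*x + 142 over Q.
A_5 (order 60)

The polynomial f is an irreducible quintic over Q, so G = Gal(f/Q) is a transitive subgroup of S_5: one of C_5 (5T1, order 5), D_5 (5T2, order 10), F_20 (5T3, order 20), A_5 (5T4, order 60) or S_5 (5T5, order 120). The discriminant of f is 58564000000 = 242000^2, a perfect square, so G is contained in A_5. The transitive groups of degree 5 contained in A_5 are: C_5 (5T1, order 5), D_5 (5T2, order 10), A_5 (5T4, order 60). By Dedekind's theorem, for a prime p not dividing disc(f) the degrees of the irreducible factors of f mod p form the cycle type of an element of G. Factoring f modulo the 3 such primes p <= 13 (skipping 2, 5, 11, which divide the discriminant), each new pattern first appears at: mod 3: f = (x^5 + x^4 + x^3 + 2x^2 + x + 1), pattern 5; mod 13: f = (x + 5)(x + 7)(x^3 + 9x^2 + 10x + 10), pattern 3+1+1. No other pattern occurs in this range, so the set of observed cycle types is {5, 3+1+1}. Among the candidates above, the only group containing elements of all these cycle types is A_5 (5T4) — each of C_5 (5T1), D_5 (5T2) lacks at least one of them. Hence G = A_5 (5T4), of order 60.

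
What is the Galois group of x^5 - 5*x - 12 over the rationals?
D_5

The polynomial f is an irreducible quintic over Q, so G = Gal(f/Q) is a transitive subgroup of S_5: one of C_5 (5T1, order 5), D_5 (5T2, order 10), F_20 (5T3, order 20), A_5 (5T4, order 60) or S_5 (5T5, order 120). The discriminant of f is 64000000 = 8000^2, a perfect square, so G is contained in A_5. The transitive groups of degree 5 contained in A_5 are: C_5 (5T1, order 5), D_5 (5T2, order 10), A_5 (5T4, order 60). By Dedekind's theorem, for a prime p not dividing disc(f) the degrees of the irreducible factors of f mod p form the cycle type of an element of G. Factoring f modulo the 23 such primes p <= 97 (skipping 2, 5, which divide the discriminant), each new pattern first appears at: mod 3: f = (x)(x^2 + x + 2)(x^2 + 2x + 2), pattern 2+2+1; mod 7: f = (x^5 + 2x + 2), pattern 5. No other pattern occurs in this range, so the set of observed cycle types is {2+2+1, 5}. The candidates containing elements of all these cycle types are D_5 (5T2) of order 10, A_5 (5T4) of order 60; the others are excluded. The observed types are precisely the cycle types that occur in D_5 (5T2) (apart from the identity). Each of the other remaining candidates has further cycle types, and by the Chebotarev density theorem the matching factorization patterns would occur for a proportion of primes equal to their share of the group: A_5 (5T4) additionally contains elements of type 3+1+1 (20 of its 60 elements, about 33% of primes). None of the 23 primes tested shows any such pattern (for each of these groups the chance of that is below 10^-4), which rules them out. Hence G = D_5 (5T2), of order 10.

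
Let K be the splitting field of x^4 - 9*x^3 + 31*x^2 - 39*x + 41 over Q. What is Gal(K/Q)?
The polynomial is an irreducible quartic over Q and its discriminant is 9453125, which is not a perfect square, so the Galois group is not contained in A_4. The resolvent cubic y^3 - 31*y^2 + 187*y + 242 has exactly one rational root, so the Galois group is C_4 or D_4. The quartic becomes reducible over Q(sqrt(disc)), so the group is C_4.

4T1: C_4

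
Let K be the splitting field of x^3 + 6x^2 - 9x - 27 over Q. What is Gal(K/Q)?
The polynomial is an irreducible cubic over Q and its discriminant is 35721 = 189^2, a perfect square. For an irreducible cubic, a square discriminant forces the Galois group to be A_3, the cyclic group of order 3.

C_3 (also written C3)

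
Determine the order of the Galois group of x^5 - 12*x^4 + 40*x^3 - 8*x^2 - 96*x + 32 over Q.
5

The degree of the splitting field over Q equals the order of the Galois group, so first determine the group. The polynomial f is an irreducible quintic over Q, so G = Gal(f/Q) is a transitive subgroup of S_5: one of C_5 (5T1, order 5), D_5 (5T2, order 10), F_20 (5T3, order 20), A_5 (5T4, order 60) or S_5 (5T5, order 120). The discriminant of f is 15352201216 = 123904^2, a perfect square, so G is contained in A_5. The transitive groups of degree 5 contained in A_5 are: C_5 (5T1, order 5), D_5 (5T2, order 10), A_5 (5T4, order 60). By Dedekind's theorem, for a prime p not dividing disc(f) the degrees of the irreducible factors of f mod p form the cycle type of an element of G. Factoring f modulo the 14 such primes p <= 53 (skipping 2, 11, which divide the discriminant), each new pattern first appears at: mod 3: f = (x^5 + x^3 + x^2 + 2), pattern 5; mod 23: f = (x + 3)(x + 6)(x + 10)(x + 18)(x + 20), pattern 1+1+1+1+1. No other pattern occurs in this range, so the set of observed cycle types is {5, 1+1+1+1+1}. The candidates containing elements of all these cycle types are C_5 (5T1) of order 5, D_5 (5T2) of order 10, A_5 (5T4) of order 60; the others are excluded. The observed types are precisely the cycle types that occur in C_5 (5T1). Each of the other remaining candidates has further cycle types, and by the Chebotarev density theorem the matching factorization patterns would occur for a proportion of primes equal to their share of the group: D_5 (5T2) additionally contains elements of type 2+2+1 (5 of its 10 elements, about 50% of primes); A_5 (5T4) additionally contains elements of type 3+1+1, 2+2+1 (35 of its 60 elements, about 58% of primes). None of the 14 primes tested shows any such pattern (for each of these groups the chance of that is below 10^-4), which rules them out. Hence G = C_5 (5T1), of order 5. The Galois group C_5 (5T1) has order 5, so the splitting field has degree 5 over Q.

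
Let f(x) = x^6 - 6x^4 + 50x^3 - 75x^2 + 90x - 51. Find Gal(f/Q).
The polynomial f is an irreducible sextic over Q, so G = Gal(f/Q) is one of the 16 transitive subgroups 6T1, ..., 6T16 of S_6. The discriminant of f is 1323222688272384 = 36376128^2, a perfect square, so G is contained in A_6. The transitive groups of degree 6 contained in A_6 are: A_4 (6T4, order 12), S_4 (6T7, order 24), (C_3 x C_3) : C_4 (6T10, order 36), PSL(2,5) (6T12, order 60), A_6 (6T15, order 360). By Dedekind's theorem, for a prime p not dividing disc(f) the degrees of the irreducible factors of f mod p form the cycle type of an element of G. Factoring f modulo the 33 such primes p <= 149 (skipping 2, 3, which divide the discriminant), each new pattern first appears at: mod 5: f = (x^3 + 2x^2 + 4x + 4)(x^3 + 3x^2 + 4x + 1), pattern 3+3; mod 17: f = (x)(x + 8)(x^2 + 3x + 9)(x^2 + 6x + 14), pattern 2+2+1+1; mod 71: f = (x + 8)(x + 15)(x + 23)(x + 24)(x + 35)(x + 37), pattern 1+1+1+1+1+1. No other pattern occurs in this range, so the set of observed cycle types is {3+3, 2+2+1+1, 1+1+1+1+1+1}. The candidates containing elements of all these cycle types are A_4 (6T4) of order 12, S_4 (6T7) of order 24, (C_3 x C_3) : C_4 (6T10) of order 36, PSL(2,5) (6T12) of order 60, A_6 (6T15) of order 360; the others are excluded. The observed types are precisely the cycle types that occur in A_4 (6T4). Each of the other remaining candidates has further cycle types, and by the Chebotarev density theorem the matching factorization patterns would occur for a proportion of primes equal to their share of the group: S_4 (6T7) additionally contains elements of type 4+2 (6 of its 24 elements, about 25% of primes); (C_3 x C_3) : C_4 (6T10) additionally contains elements of type 4+2, 3+1+1+1 (22 of its 36 elements, about 61% of primes); PSL(2,5) (6T12) additionally contains elements of type 5+1 (24 of its 60 elements, about 40% of primes); A_6 (6T15) additionally contains elements of type 5+1, 4+2, 3+1+1+1 (274 of its 360 elements, about 76% of primes). None of the 33 primes tested shows any such pattern (for each of these groups the chance of that is below 10^-4), which rules them out. Hence G = A_4 (6T4), of order 12.

A_4 (order 12)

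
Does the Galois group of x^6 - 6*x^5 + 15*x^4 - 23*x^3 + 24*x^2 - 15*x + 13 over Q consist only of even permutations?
No

The polynomial is irreducible of degree 6 over Q. Its discriminant is -1162261467, which is not a perfect square. A Galois group lies in the alternating group exactly when the discriminant is a square in Q, so the Galois group (C_3 x S_3) is not contained in A_6.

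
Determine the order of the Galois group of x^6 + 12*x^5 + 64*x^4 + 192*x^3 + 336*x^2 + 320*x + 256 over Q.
48

The degree of the splitting field over Q equals the order of the Galois group, so first determine the group. The polynomial f is an irreducible sextic over Q, so G = Gal(f/Q) is one of the 16 transitive subgroups 6T1, ..., 6T16 of S_6. The discriminant of f is -1849378557919232, which is not a perfect square, so G is not contained in A_6. The transitive groups of degree 6 not contained in A_6 are: C_6 (6T1, order 6), S_3 (6T2, order 6), D_6 (6T3, order 12), C_3 x S_3 (6T5, order 18), A_4 x C_2 (6T6, order 24), S_4 (6T8, order 24), S_3 x S_3 (6T9, order 36), S_4 x C_2 (6T11, order 48), (S_3 x S_3) : C_2 (6T13, order 72), PGL(2,5) (6T14, order 120), S_6 (6T16, order 720). By Dedekind's theorem, for a prime p not dividing disc(f) the degrees of the irreducible factors of f mod p form the cycle type of an element of G. Factoring f modulo the 29 such primes p <= 127 (skipping 2, 29, which divide the discriminant), each new pattern first appears at: mod 3: f = (x^3 + x^2 + 2x + 1)(x^3 + 2x^2 + 1), pattern 3+3; mod 5: f = (x^6 + 2x^5 + 4x^4 + 2x^3 + x^2 + 1), pattern 6; mod 7: f = (x + 1)(x + 3)(x^4 + x^3 + x^2 + 3x + 6), pattern 4+1+1; mod 17: f = (x + 9)(x + 12)(x^2 + 5)(x^2 + 8x + 4), pattern 2+2+1+1; mod 23: f = (x^2 + x + 8)(x^2 + 4x + 20)(x^2 + 7x + 20), pattern 2+2+2; mod 67: f = (x^2 + 4x + 60)(x^4 + 8x^3 + 39x^2 + 25x + 40), pattern 4+2; mod 127: f = (x + 9)(x + 49)(x + 82)(x + 122)(x^2 + 4x + 107), pattern 2+1+1+1+1. No other pattern occurs in this range, so the set of observed cycle types is {3+3, 6, 4+1+1, 2+2+1+1, 2+2+2, 4+2, 2+1+1+1+1}. The candidates containing elements of all these cycle types are S_4 x C_2 (6T11) of order 48, S_6 (6T16) of order 720; the others are excluded. The observed types are precisely the cycle types that occur in S_4 x C_2 (6T11) (apart from the identity). Each of the other remaining candidates has further cycle types, and by the Chebotarev density theorem the matching factorization patterns would occur for a proportion of primes equal to their share of the group: S_6 (6T16) additionally contains elements of type 5+1, 3+2+1, 3+1+1+1 (304 of its 720 elements, about 42% of primes). None of the 29 primes tested shows any such pattern (for each of these groups the chance of that is below 10^-4), which rules them out. Hence G = S_4 x C_2 (6T11), of order 48. The Galois group S_4 x C_2 (6T11) has order 48, so the splitting field has degree 48 over Q.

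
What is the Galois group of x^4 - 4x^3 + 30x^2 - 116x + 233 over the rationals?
The polynomial is an irreducible quartic over Q and its discriminant is 1358954496 = 36864^2, a perfect square, so the Galois group is contained in A_4. The resolvent cubic y^3 - 30*y^2 - 468*y + 10776 is irreducible over Q. An irreducible resolvent with square discriminant gives A_4.

4T4: A_4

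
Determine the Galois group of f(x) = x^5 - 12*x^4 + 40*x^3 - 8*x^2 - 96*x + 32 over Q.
The polynomial f is an irreducible quintic over Q, so G = Gal(f/Q) is a transitive subgroup of S_5: one of C_5 (5T1, order 5), D_5 (5T2, order 10), F_20 (5T3, order 20), A_5 (5T4, order 60) or S_5 (5T5, order 120). The discriminant of f is 15352201216 = 123904^2, a perfect square, so G is contained in A_5. The transitive groups of degree 5 contained in A_5 are: C_5 (5T1, order 5), D_5 (5T2, order 10), A_5 (5T4, order 60). By Dedekind's theorem, for a prime p not dividing disc(f) the degrees of the irreducible factors of f mod p form the cycle type of an element of G. Factoring f modulo the 14 such primes p <= 53 (skipping 2, 11, which divide the discriminant), each new pattern first appears at: mod 3: f = (x^5 + x^3 + x^2 + 2), pattern 5; mod 23: f = (x + 3)(x + 6)(x + 10)(x + 18)(x + 20), pattern 1+1+1+1+1. No other pattern occurs in this range, so the set of observed cycle types is {5, 1+1+1+1+1}. The candidates containing elements of all these cycle types are C_5 (5T1) of order 5, D_5 (5T2) of order 10, A_5 (5T4) of order 60; the others are excluded. The observed types are precisely the cycle types that occur in C_5 (5T1). Each of the other remaining candidates has further cycle types, and by the Chebotarev density theorem the matching factorization patterns would occur for a proportion of primes equal to their share of the group: D_5 (5T2) additionally contains elements of type 2+2+1 (5 of its 10 elements, about 50% of primes); A_5 (5T4) additionally contains elements of type 3+1+1, 2+2+1 (35 of its 60 elements, about 58% of primes). None of the 14 primes tested shows any such pattern (for each of these groups the chance of that is below 10^-4), which rules them out. Hence G = C_5 (5T1), of order 5.

C_5 (also written C5)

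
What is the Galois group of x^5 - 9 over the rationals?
5T3: F_20

The polynomial f is an irreducible quintic over Q, so G = Gal(f/Q) is a transitive subgroup of S_5: one of C_5 (5T1, order 5), D_5 (5T2, order 10), F_20 (5T3, order 20), A_5 (5T4, order 60) or S_5 (5T5, order 120). The discriminant of f is 20503125, which is not a perfect square, so G is not contained in A_5. The transitive groups of degree 5 not contained in A_5 are: F_20 (5T3, order 20), S_5 (5T5, order 120). By Dedekind's theorem, for a prime p not dividing disc(f) the degrees of the irreducible factors of f mod p form the cycle type of an element of G. Factoring f modulo the 18 such primes p <= 71 (skipping 3, 5, which divide the discriminant), each new pattern first appears at: mod 2: f = (x + 1)(x^4 + x^3 + x^2 + x + 1), pattern 4+1; mod 11: f = (x^5 + 2), pattern 5; mod 19: f = (x + 14)(x^2 + 6x + 6)(x^2 + 18x + 6), pattern 2+2+1; mod 41: f = (x + 2)(x + 20)(x + 32)(x + 33)(x + 36), pattern 1+1+1+1+1. No other pattern occurs in this range, so the set of observed cycle types is {4+1, 5, 2+2+1, 1+1+1+1+1}. The candidates containing elements of all these cycle types are F_20 (5T3) of order 20, S_5 (5T5) of order 120; the others are excluded. The observed types are precisely the cycle types that occur in F_20 (5T3). Each of the other remaining candidates has further cycle types, and by the Chebotarev density theorem the matching factorization patterns would occur for a proportion of primes equal to their share of the group: S_5 (5T5) additionally contains elements of type 3+2, 3+1+1, 2+1+1+1 (50 of its 120 elements, about 42% of primes). None of the 18 primes tested shows any such pattern (for each of these groups the chance of that is below 10^-4), which rules them out. Hence G = F_20 (5T3), of order 20.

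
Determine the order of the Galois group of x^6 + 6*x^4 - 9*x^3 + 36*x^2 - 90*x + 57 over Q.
6

The degree of the splitting field over Q equals the order of the Galois group, so first determine the group. The polynomial f is an irreducible sextic over Q, so G = Gal(f/Q) is one of the 16 transitive subgroups 6T1, ..., 6T16 of S_6. The discriminant of f is -1691782213203, which is not a perfect square, so G is not contained in A_6. The transitive groups of degree 6 not contained in A_6 are: C_6 (6T1, order 6), S_3 (6T2, order 6), D_6 (6T3, order 12), C_3 x S_3 (6T5, order 18), A_4 x C_2 (6T6, order 24), S_4 (6T8, order 24), S_3 x S_3 (6T9, order 36), S_4 x C_2 (6T11, order 48), (S_3 x S_3) : C_2 (6T13, order 72), PGL(2,5) (6T14, order 120), S_6 (6T16, order 720). By Dedekind's theorem, for a prime p not dividing disc(f) the degrees of the irreducible factors of f mod p form the cycle type of an element of G. Factoring f modulo the 37 such primes p <= 173 (skipping 3, 73, 127, which divide the discriminant), each new pattern first appears at: mod 2: f = (x^6 + x^3 + 1), pattern 6; mod 7: f = (x^3 + 2x + 6)(x^3 + 4x + 6), pattern 3+3; mod 17: f = (x^2 + x + 16)(x^2 + 6x + 14)(x^2 + 10x + 2), pattern 2+2+2; mod 19: f = (x)(x + 3)(x + 4)(x + 5)(x + 10)(x + 16), pattern 1+1+1+1+1+1. No other pattern occurs in this range, so the set of observed cycle types is {6, 3+3, 2+2+2, 1+1+1+1+1+1}. The candidates containing elements of all these cycle types are C_6 (6T1) of order 6, D_6 (6T3) of order 12, C_3 x S_3 (6T5) of order 18, A_4 x C_2 (6T6) of order 24, S_3 x S_3 (6T9) of order 36, S_4 x C_2 (6T11) of order 48, (S_3 x S_3) : C_2 (6T13) of order 72, PGL(2,5) (6T14) of order 120, S_6 (6T16) of order 720; the others are excluded. The observed types are precisely the cycle types that occur in C_6 (6T1). Each of the other remaining candidates has further cycle types, and by the Chebotarev density theorem the matching factorization patterns would occur for a proportion of primes equal to their share of the group: D_6 (6T3) additionally contains elements of type 2+2+1+1 (3 of its 12 elements, about 25% of primes); C_3 x S_3 (6T5) additionally contains elements of type 3+1+1+1 (4 of its 18 elements, about 22% of primes); A_4 x C_2 (6T6) additionally contains elements of type 2+2+1+1, 2+1+1+1+1 (6 of its 24 elements, about 25% of primes); S_3 x S_3 (6T9) additionally contains elements of type 3+1+1+1, 2+2+1+1 (13 of its 36 elements, about 36% of primes); S_4 x C_2 (6T11) additionally contains elements of type 4+2, 4+1+1, 2+2+1+1, 2+1+1+1+1 (24 of its 48 elements, about 50% of primes); (S_3 x S_3) : C_2 (6T13) additionally contains elements of type 4+2, 3+2+1, 3+1+1+1, 2+2+1+1, 2+1+1+1+1 (49 of its 72 elements, about 68% of primes); PGL(2,5) (6T14) additionally contains elements of type 5+1, 4+1+1, 2+2+1+1 (69 of its 120 elements, about 58% of primes); S_6 (6T16) additionally contains elements of type 5+1, 4+2, 4+1+1, 3+2+1, 3+1+1+1, 2+2+1+1, 2+1+1+1+1 (544 of its 720 elements, about 76% of primes). None of the 37 primes tested shows any such pattern (for each of these groups the chance of that is below 10^-4), which rules them out. Hence G = C_6 (6T1), of order 6. The Galois group C_6 (6T1) has order 6, so the splitting field has degree 6 over Q.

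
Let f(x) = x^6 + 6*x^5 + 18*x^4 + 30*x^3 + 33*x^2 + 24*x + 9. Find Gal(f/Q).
The polynomial f is an irreducible sextic over Q, so G = Gal(f/Q) is one of the 16 transitive subgroups 6T1, ..., 6T16 of S_6. The discriminant of f is -16003008, which is not a perfect square, so G is not contained in A_6. The transitive groups of degree 6 not contained in A_6 are: C_6 (6T1, order 6), S_3 (6T2, order 6), D_6 (6T3, order 12), C_3 x S_3 (6T5, order 18), A_4 x C_2 (6T6, order 24), S_4 (6T8, order 24), S_3 x S_3 (6T9, order 36), S_4 x C_2 (6T11, order 48), (S_3 x S_3) : C_2 (6T13, order 72), PGL(2,5) (6T14, order 120), S_6 (6T16, order 720). By Dedekind's theorem, for a prime p not dividing disc(f) the degrees of the irreducible factors of f mod p form the cycle type of an element of G. Factoring f modulo the 21 such primes p <= 89 (skipping 2, 3, 7, which divide the discriminant), each new pattern first appears at: mod 5: f = (x^6 + x^5 + 3x^4 + 3x^2 + 4x + 4), pattern 6; mod 11: f = (x + 10)(x^5 + 7x^4 + 3x^3 + 2), pattern 5+1; mod 13: f = (x + 2)(x + 6)(x^4 + 11x^3 + 9x^2 + 8x + 4), pattern 4+1+1; mod 23: f = (x + 4)(x + 8)(x^2 + 7x + 8)(x^2 + 10x + 3), pattern 2+2+1+1; mod 43: f = (x^3 + 22x^2 + 20x + 21)(x^3 + 27x^2 + 6x + 25), pattern 3+3; mod 61: f = (x^2 + 34x + 5)(x^2 + 45x + 56)(x^2 + 49x + 46), pattern 2+2+2. No other pattern occurs in this range, so the set of observed cycle types is {6, 5+1, 4+1+1, 2+2+1+1, 3+3, 2+2+2}. The candidates containing elements of all these cycle types are PGL(2,5) (6T14) of order 120, S_6 (6T16) of order 720; the others are excluded. The observed types are precisely the cycle types that occur in PGL(2,5) (6T14) (apart from the identity). Each of the other remaining candidates has further cycle types, and by the Chebotarev density theorem the matching factorization patterns would occur for a proportion of primes equal to their share of the group: S_6 (6T16) additionally contains elements of type 4+2, 3+2+1, 3+1+1+1, 2+1+1+1+1 (265 of its 720 elements, about 37% of primes). None of the 21 primes tested shows any such pattern (for each of these groups the chance of that is below 10^-4), which rules them out. Hence G = PGL(2,5) (6T14), of order 120.

PGL(2,5), S_5 acting on 6 points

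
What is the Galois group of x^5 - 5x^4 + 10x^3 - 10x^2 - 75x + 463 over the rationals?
D_5 (order 10)

The polynomial f is an irreducible quintic over Q, so G = Gal(f/Q) is a transitive subgroup of S_5: one of C_5 (5T1, order 5), D_5 (5T2, order 10), F_20 (5T3, order 20), A_5 (5T4, order 60) or S_5 (5T5, order 120). The discriminant of f is 67108864000000 = 8192000^2, a perfect square, so G is contained in A_5. The transitive groups of degree 5 contained in A_5 are: C_5 (5T1, order 5), D_5 (5T2, order 10), A_5 (5T4, order 60). By Dedekind's theorem, for a prime p not dividing disc(f) the degrees of the irreducible factors of f mod p form the cycle type of an element of G. Factoring f modulo the 23 such primes p <= 97 (skipping 2, 5, which divide the discriminant), each new pattern first appears at: mod 3: f = (x + 2)(x^2 + 1)(x^2 + 2x + 2), pattern 2+2+1; mod 7: f = (x^5 + 2x^4 + 3x^3 + 4x^2 + 2x + 1), pattern 5. No other pattern occurs in this range, so the set of observed cycle types is {2+2+1, 5}. The candidates containing elements of all these cycle types are D_5 (5T2) of order 10, A_5 (5T4) of order 60; the others are excluded. The observed types are precisely the cycle types that occur in D_5 (5T2) (apart from the identity). Each of the other remaining candidates has further cycle types, and by the Chebotarev density theorem the matching factorization patterns would occur for a proportion of primes equal to their share of the group: A_5 (5T4) additionally contains elements of type 3+1+1 (20 of its 60 elements, about 33% of primes). None of the 23 primes tested shows any such pattern (for each of these groups the chance of that is below 10^-4), which rules them out. Hence G = D_5 (5T2), of order 10.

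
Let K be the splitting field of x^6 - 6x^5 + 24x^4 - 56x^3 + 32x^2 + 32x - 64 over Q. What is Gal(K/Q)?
S_4

The polynomial f is an irreducible sextic over Q, so G = Gal(f/Q) is one of the 16 transitive subgroups 6T1, ..., 6T16 of S_6. The discriminant of f is 870211913777152, which is not a perfect square, so G is not contained in A_6. The transitive groups of degree 6 not contained in A_6 are: C_6 (6T1, order 6), S_3 (6T2, order 6), D_6 (6T3, order 12), C_3 x S_3 (6T5, order 18), A_4 x C_2 (6T6, order 24), S_4 (6T8, order 24), S_3 x S_3 (6T9, order 36), S_4 x C_2 (6T11, order 48), (S_3 x S_3) : C_2 (6T13, order 72), PGL(2,5) (6T14, order 120), S_6 (6T16, order 720). By Dedekind's theorem, for a prime p not dividing disc(f) the degrees of the irreducible factors of f mod p form the cycle type of an element of G. Factoring f modulo the 22 such primes p <= 89 (skipping 2, 37, which divide the discriminant), each new pattern first appears at: mod 3: f = (x^3 + x^2 + 2)(x^3 + 2x^2 + x + 1), pattern 3+3; mod 5: f = (x^2 + 2)(x^2 + x + 1)(x^2 + 3x + 3), pattern 2+2+2; mod 17: f = (x + 2)(x + 13)(x^4 + 13x^3 + 7x^2 + 11x + 8), pattern 4+1+1; mod 67: f = (x + 8)(x + 57)(x^2 + 65x + 26)(x^2 + 65x + 66), pattern 2+2+1+1. No other pattern occurs in this range, so the set of observed cycle types is {3+3, 2+2+2, 4+1+1, 2+2+1+1}. The candidates containing elements of all these cycle types are S_4 (6T8) of order 24, S_4 x C_2 (6T11) of order 48, PGL(2,5) (6T14) of order 120, S_6 (6T16) of order 720; the others are excluded. The observed types are precisely the cycle types that occur in S_4 (6T8) (apart from the identity). Each of the other remaining candidates has further cycle types, and by the Chebotarev density theorem the matching factorization patterns would occur for a proportion of primes equal to their share of the group: S_4 x C_2 (6T11) additionally contains elements of type 6, 4+2, 2+1+1+1+1 (17 of its 48 elements, about 35% of primes); PGL(2,5) (6T14) additionally contains elements of type 6, 5+1 (44 of its 120 elements, about 37% of primes); S_6 (6T16) additionally contains elements of type 6, 5+1, 4+2, 3+2+1, 3+1+1+1, 2+1+1+1+1 (529 of its 720 elements, about 73% of primes). None of the 22 primes tested shows any such pattern (for each of these groups the chance of that is below 10^-4), which rules them out. Hence G = S_4 (6T8), of order 24.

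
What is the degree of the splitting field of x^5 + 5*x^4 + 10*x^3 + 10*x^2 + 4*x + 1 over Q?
The degree of the splitting field over Q equals the order of the Galois group, so first determine the group. The polynomial f is an irreducible quintic over Q, so G = Gal(f/Q) is a transitive subgroup of S_5: one of C_5 (5T1, order 5), D_5 (5T2, order 10), F_20 (5T3, order 20), A_5 (5T4, order 60) or S_5 (5T5, order 120). The discriminant of f is 2869, which is not a perfect square, so G is not contained in A_5. The transitive groups of degree 5 not contained in A_5 are: F_20 (5T3, order 20), S_5 (5T5, order 120). By Dedekind's theorem, for a prime p not dividing disc(f) the degrees of the irreducible factors of f mod p form the cycle type of an element of G. Factoring f modulo the first such prime p = 2, each new pattern first appears at: mod 2: f = (x^2 + x + 1)(x^3 + x + 1), pattern 3+2. No other pattern occurs in this range, so the set of observed cycle types is {3+2}. Among the candidates above, the only group containing elements of all these cycle types is S_5 (5T5) — F_20 (5T3) lacks at least one of them. Hence G = S_5 (5T5), of order 120. The Galois group S_5 (5T5) has order 120, so the splitting field has degree 120 over Q.

120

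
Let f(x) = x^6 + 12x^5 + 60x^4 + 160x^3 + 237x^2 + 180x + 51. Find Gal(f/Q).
The polynomial f is an irreducible sextic over Q, so G = Gal(f/Q) is one of the 16 transitive subgroups 6T1, ..., 6T16 of S_6. The discriminant of f is 419904 = 648^2, a perfect square, so G is contained in A_6. The transitive groups of degree 6 contained in A_6 are: A_4 (6T4, order 12), S_4 (6T7, order 24), (C_3 x C_3) : C_4 (6T10, order 36), PSL(2,5) (6T12, order 60), A_6 (6T15, order 360). By Dedekind's theorem, for a prime p not dividing disc(f) the degrees of the irreducible factors of f mod p form the cycle type of an element of G. Factoring f modulo the 33 such primes p <= 149 (skipping 2, 3, which divide the discriminant), each new pattern first appears at: mod 5: f = (x^3 + x + 4)(x^3 + 2x^2 + 4x + 4), pattern 3+3; mod 17: f = (x)(x + 4)(x^2 + 4x + 1)(x^2 + 4x + 11), pattern 2+2+1+1; mod 71: f = (x + 6)(x + 7)(x + 34)(x + 41)(x + 68)(x + 69), pattern 1+1+1+1+1+1. No other pattern occurs in this range, so the set of observed cycle types is {3+3, 2+2+1+1, 1+1+1+1+1+1}. The candidates containing elements of all these cycle types are A_4 (6T4) of order 12, S_4 (6T7) of order 24, (C_3 x C_3) : C_4 (6T10) of order 36, PSL(2,5) (6T12) of order 60, A_6 (6T15) of order 360; the others are excluded. The observed types are precisely the cycle types that occur in A_4 (6T4). Each of the other remaining candidates has further cycle types, and by the Chebotarev density theorem the matching factorization patterns would occur for a proportion of primes equal to their share of the group: S_4 (6T7) additionally contains elements of type 4+2 (6 of its 24 elements, about 25% of primes); (C_3 x C_3) : C_4 (6T10) additionally contains elements of type 4+2, 3+1+1+1 (22 of its 36 elements, about 61% of primes); PSL(2,5) (6T12) additionally contains elements of type 5+1 (24 of its 60 elements, about 40% of primes); A_6 (6T15) additionally contains elements of type 5+1, 4+2, 3+1+1+1 (274 of its 360 elements, about 76% of primes). None of the 33 primes tested shows any such pattern (for each of these groups the chance of that is below 10^-4), which rules them out. Hence G = A_4 (6T4), of order 12.

A_4, A_4 acting on 6 points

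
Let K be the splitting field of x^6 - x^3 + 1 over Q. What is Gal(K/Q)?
C_6 (order 6)

The polynomial f is an irreducible sextic over Q, so G = Gal(f/Q) is one of the 16 transitive subgroups 6T1, ..., 6T16 of S_6. The discriminant of f is -19683, which is not a perfect square, so G is not contained in A_6. The transitive groups of degree 6 not contained in A_6 are: C_6 (6T1, order 6), S_3 (6T2, order 6), D_6 (6T3, order 12), C_3 x S_3 (6T5, order 18), A_4 x C_2 (6T6, order 24), S_4 (6T8, order 24), S_3 x S_3 (6T9, order 36), S_4 x C_2 (6T11, order 48), (S_3 x S_3) : C_2 (6T13, order 72), PGL(2,5) (6T14, order 120), S_6 (6T16, order 720). By Dedekind's theorem, for a prime p not dividing disc(f) the degrees of the irreducible factors of f mod p form the cycle type of an element of G. Factoring f modulo the 37 such primes p <= 163 (skipping 3, which divides the discriminant), each new pattern first appears at: mod 2: f = (x^6 + x^3 + 1), pattern 6; mod 7: f = (x^3 + 2)(x^3 + 4), pattern 3+3; mod 17: f = (x^2 + 7x + 1)(x^2 + 13x + 1)(x^2 + 14x + 1), pattern 2+2+2; mod 19: f = (x + 4)(x + 5)(x + 6)(x + 9)(x + 16)(x + 17), pattern 1+1+1+1+1+1. No other pattern occurs in this range, so the set of observed cycle types is {6, 3+3, 2+2+2, 1+1+1+1+1+1}. The candidates containing elements of all these cycle types are C_6 (6T1) of order 6, D_6 (6T3) of order 12, C_3 x S_3 (6T5) of order 18, A_4 x C_2 (6T6) of order 24, S_3 x S_3 (6T9) of order 36, S_4 x C_2 (6T11) of order 48, (S_3 x S_3) : C_2 (6T13) of order 72, PGL(2,5) (6T14) of order 120, S_6 (6T16) of order 720; the others are excluded. The observed types are precisely the cycle types that occur in C_6 (6T1). Each of the other remaining candidates has further cycle types, and by the Chebotarev density theorem the matching factorization patterns would occur for a proportion of primes equal to their share of the group: D_6 (6T3) additionally contains elements of type 2+2+1+1 (3 of its 12 elements, about 25% of primes); C_3 x S_3 (6T5) additionally contains elements of type 3+1+1+1 (4 of its 18 elements, about 22% of primes); A_4 x C_2 (6T6) additionally contains elements of type 2+2+1+1, 2+1+1+1+1 (6 of its 24 elements, about 25% of primes); S_3 x S_3 (6T9) additionally contains elements of type 3+1+1+1, 2+2+1+1 (13 of its 36 elements, about 36% of primes); S_4 x C_2 (6T11) additionally contains elements of type 4+2, 4+1+1, 2+2+1+1, 2+1+1+1+1 (24 of its 48 elements, about 50% of primes); (S_3 x S_3) : C_2 (6T13) additionally contains elements of type 4+2, 3+2+1, 3+1+1+1, 2+2+1+1, 2+1+1+1+1 (49 of its 72 elements, about 68% of primes); PGL(2,5) (6T14) additionally contains elements of type 5+1, 4+1+1, 2+2+1+1 (69 of its 120 elements, about 58% of primes); S_6 (6T16) additionally contains elements of type 5+1, 4+2, 4+1+1, 3+2+1, 3+1+1+1, 2+2+1+1, 2+1+1+1+1 (544 of its 720 elements, about 76% of primes). None of the 37 primes tested shows any such pattern (for each of these groups the chance of that is below 10^-4), which rules them out. Hence G = C_6 (6T1), of order 6.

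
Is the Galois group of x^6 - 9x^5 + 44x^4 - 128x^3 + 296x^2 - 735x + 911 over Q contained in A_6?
The polynomial is irreducible of degree 6 over Q. Its discriminant is 9082881007222500 = 95304150^2, a perfect square. A Galois group lies in the alternating group exactly when the discriminant is a square in Q, so the Galois group ((C_3 x C_3) : C_4) is contained in A_6.

Yes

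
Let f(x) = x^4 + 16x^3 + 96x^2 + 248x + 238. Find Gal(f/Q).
C_4 (order 4)

The polynomial is an irreducible quartic over Q and its discriminant is 591872, which is not a perfect square, so the Galois group is not contained in A_4. The resolvent cubic y^3 - 96*y^2 + 3016*y - 31040 has exactly one rational root, so the Galois group is C_4 or D_4. The quartic becomes reducible over Q(sqrt(disc)), so the group is C_4.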